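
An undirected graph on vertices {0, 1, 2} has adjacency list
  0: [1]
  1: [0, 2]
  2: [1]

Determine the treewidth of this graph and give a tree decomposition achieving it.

Treewidth 1.
One optimal decomposition is:
Bags: B1 = {0, 1}  B2 = {1, 2}
Tree: B1–B2

The largest bag has 2 vertices, giving width 1; this decomposition certifies tw(G) ≤ 1. Any graph with an edge has treewidth ≥ 1, and G has the edge 1–0. Hence tw(G) = 1 exactly.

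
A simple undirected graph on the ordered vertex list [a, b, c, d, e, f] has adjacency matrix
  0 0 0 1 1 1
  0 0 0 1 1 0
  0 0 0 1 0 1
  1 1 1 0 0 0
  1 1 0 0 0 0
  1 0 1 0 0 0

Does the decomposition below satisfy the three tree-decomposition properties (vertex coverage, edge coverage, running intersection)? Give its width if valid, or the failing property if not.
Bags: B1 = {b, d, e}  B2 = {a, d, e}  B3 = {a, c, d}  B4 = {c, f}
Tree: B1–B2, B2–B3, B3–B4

No — edge (a,f) lies in no bag.

A tree decomposition must satisfy three properties: every vertex lies in some bag; for every edge, both endpoints lie together in some bag; and for every vertex, the bags containing it form a connected subtree. Here edge (a,f) lies in no bag, so the decomposition is invalid.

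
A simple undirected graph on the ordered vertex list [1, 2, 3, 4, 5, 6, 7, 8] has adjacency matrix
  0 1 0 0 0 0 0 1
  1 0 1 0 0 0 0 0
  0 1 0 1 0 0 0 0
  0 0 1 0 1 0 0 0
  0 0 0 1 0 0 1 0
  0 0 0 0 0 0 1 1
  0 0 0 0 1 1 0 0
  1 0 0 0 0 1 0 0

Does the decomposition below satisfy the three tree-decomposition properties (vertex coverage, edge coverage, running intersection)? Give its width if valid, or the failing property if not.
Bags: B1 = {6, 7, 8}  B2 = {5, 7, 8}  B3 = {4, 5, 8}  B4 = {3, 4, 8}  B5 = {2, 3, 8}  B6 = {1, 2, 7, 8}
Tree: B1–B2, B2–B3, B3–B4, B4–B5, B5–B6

No — bags containing vertex 7 are not connected in the tree.

A tree decomposition must satisfy three properties: every vertex lies in some bag; for every edge, both endpoints lie together in some bag; and for every vertex, the bags containing it form a connected subtree. Here bags containing vertex 7 are not connected in the tree, so the decomposition is invalid.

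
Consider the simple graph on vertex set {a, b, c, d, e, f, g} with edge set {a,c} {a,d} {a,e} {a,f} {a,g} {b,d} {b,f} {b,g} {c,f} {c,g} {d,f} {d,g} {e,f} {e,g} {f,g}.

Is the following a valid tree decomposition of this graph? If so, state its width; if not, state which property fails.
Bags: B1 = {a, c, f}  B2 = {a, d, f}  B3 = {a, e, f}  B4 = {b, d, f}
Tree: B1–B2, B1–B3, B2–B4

A tree decomposition must satisfy three properties: every vertex lies in some bag; for every edge, both endpoints lie together in some bag; and for every vertex, the bags containing it form a connected subtree. Here vertex g appears in no bag, so the decomposition is invalid.

No — vertex g appears in no bag.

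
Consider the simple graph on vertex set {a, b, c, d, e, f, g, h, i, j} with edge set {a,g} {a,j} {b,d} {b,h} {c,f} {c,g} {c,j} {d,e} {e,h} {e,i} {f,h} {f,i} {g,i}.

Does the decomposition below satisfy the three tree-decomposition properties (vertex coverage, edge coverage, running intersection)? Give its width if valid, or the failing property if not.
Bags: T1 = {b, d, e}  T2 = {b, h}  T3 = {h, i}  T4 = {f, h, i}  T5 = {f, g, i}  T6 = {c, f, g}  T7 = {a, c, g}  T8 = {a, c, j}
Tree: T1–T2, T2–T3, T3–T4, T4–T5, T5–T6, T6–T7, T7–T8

No — edge (e,h) lies in no bag.

A tree decomposition must satisfy three properties: every vertex lies in some bag; for every edge, both endpoints lie together in some bag; and for every vertex, the bags containing it form a connected subtree. Here edge (e,h) lies in no bag, so the decomposition is invalid.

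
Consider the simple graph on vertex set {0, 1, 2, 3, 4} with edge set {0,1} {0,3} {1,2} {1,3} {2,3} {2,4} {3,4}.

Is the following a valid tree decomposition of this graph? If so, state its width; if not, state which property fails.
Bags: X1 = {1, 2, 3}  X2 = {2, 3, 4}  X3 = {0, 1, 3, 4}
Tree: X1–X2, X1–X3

No — bags containing vertex 4 are not connected in the tree.

A tree decomposition must satisfy three properties: every vertex lies in some bag; for every edge, both endpoints lie together in some bag; and for every vertex, the bags containing it form a connected subtree. Here bags containing vertex 4 are not connected in the tree, so the decomposition is invalid.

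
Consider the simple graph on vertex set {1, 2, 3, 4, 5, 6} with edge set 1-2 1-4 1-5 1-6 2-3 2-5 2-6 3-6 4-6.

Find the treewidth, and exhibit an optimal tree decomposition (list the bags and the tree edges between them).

Treewidth 2.
One such decomposition:
Bags: B1 = {2, 3, 6}  B2 = {1, 2, 6}  B3 = {1, 2, 5}  B4 = {1, 4, 6}
Tree: B1–B2, B2–B3, B2–B4

Every bag has size at most 3, so the width is 3 − 1 = 2 and tw(G) ≤ 2. Conversely, {1, 2, 5} is a clique of size 3, and the vertices of any clique must share a bag in every tree decomposition; so some bag has ≥ 3 vertices and tw(G) ≥ 2. Combining the bounds, tw(G) = 2.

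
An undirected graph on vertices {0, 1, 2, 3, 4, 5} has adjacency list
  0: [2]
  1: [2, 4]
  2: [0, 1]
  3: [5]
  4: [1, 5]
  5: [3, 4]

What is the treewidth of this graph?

A width-1 tree decomposition is:
Bags: B1 = {0, 2}  B2 = {1, 2}  B3 = {1, 4}  B4 = {4, 5}  B5 = {3, 5}
Tree: B1–B2, B2–B3, B3–B4, B4–B5
Each bag holds 2 vertices, so the decomposition has width 1, which upper-bounds the treewidth. G has an edge, so its treewidth is at least 1. Hence tw(G) = 1 exactly.

1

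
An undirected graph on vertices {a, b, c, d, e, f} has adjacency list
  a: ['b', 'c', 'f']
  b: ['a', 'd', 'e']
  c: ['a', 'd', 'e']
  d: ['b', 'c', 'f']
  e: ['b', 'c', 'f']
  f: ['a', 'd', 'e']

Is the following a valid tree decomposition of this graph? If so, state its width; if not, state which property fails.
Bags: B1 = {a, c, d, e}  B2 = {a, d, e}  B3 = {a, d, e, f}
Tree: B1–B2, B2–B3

No — vertex b appears in no bag.

A tree decomposition must satisfy three properties: every vertex lies in some bag; for every edge, both endpoints lie together in some bag; and for every vertex, the bags containing it form a connected subtree. Here vertex b appears in no bag, so the decomposition is invalid.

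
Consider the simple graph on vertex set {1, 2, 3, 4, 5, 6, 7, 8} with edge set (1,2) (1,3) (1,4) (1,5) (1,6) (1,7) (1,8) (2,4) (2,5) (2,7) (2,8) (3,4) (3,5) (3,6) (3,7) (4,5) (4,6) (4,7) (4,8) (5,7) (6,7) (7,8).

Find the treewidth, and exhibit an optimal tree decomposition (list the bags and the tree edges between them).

The largest bag has 5 vertices, giving width 4; this decomposition certifies tw(G) ≤ 4. On the other hand G contains the 5-clique {1, 2, 4, 7, 8}. A clique must lie in a single bag of any decomposition, so no decomposition can have width below 4. Hence tw(G) = 4 exactly.

Treewidth 4.
One optimal decomposition is:
Bags: B1 = {1, 2, 4, 5, 7}  B2 = {1, 2, 4, 7, 8}  B3 = {1, 3, 4, 5, 7}  B4 = {1, 3, 4, 6, 7}
Tree: B1–B2, B1–B3, B3–B4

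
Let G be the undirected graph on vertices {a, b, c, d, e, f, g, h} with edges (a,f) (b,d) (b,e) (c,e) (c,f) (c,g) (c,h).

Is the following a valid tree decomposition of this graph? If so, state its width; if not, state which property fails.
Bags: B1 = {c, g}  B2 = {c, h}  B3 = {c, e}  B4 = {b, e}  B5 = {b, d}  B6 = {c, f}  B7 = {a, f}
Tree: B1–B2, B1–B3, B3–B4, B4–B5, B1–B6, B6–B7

Every vertex of G appears in some bag (union = {a, b, c, d, e, f, g, h}); every edge is covered by a bag; and for each vertex v the set of bags containing v is connected in the bag tree. The decomposition is therefore valid. The largest bag has 2 vertices, so the width is 1.

Yes; width 1.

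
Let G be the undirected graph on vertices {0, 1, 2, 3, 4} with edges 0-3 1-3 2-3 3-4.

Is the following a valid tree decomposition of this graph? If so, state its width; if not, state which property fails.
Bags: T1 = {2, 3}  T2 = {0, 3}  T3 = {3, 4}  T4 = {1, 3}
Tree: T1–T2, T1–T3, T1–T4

Vertex coverage: the bags together contain {0, 1, 2, 3, 4}, the full vertex set. Edge coverage: each edge of G has both endpoints in at least one bag. Running intersection: for every vertex, the bags containing it form a connected subtree. All three properties hold, so this is a valid tree decomposition of width max|bag| − 1 = 1, and hence tw(G) ≤ 1.

Yes; width 1.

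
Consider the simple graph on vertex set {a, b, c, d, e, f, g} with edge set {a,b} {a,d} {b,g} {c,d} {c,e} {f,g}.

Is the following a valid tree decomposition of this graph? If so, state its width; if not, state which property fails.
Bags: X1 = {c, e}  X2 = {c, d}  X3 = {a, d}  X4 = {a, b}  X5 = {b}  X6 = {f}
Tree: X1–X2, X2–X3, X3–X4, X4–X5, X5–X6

No — vertex g appears in no bag.

A tree decomposition must satisfy three properties: every vertex lies in some bag; for every edge, both endpoints lie together in some bag; and for every vertex, the bags containing it form a connected subtree. Here vertex g appears in no bag, so the decomposition is invalid.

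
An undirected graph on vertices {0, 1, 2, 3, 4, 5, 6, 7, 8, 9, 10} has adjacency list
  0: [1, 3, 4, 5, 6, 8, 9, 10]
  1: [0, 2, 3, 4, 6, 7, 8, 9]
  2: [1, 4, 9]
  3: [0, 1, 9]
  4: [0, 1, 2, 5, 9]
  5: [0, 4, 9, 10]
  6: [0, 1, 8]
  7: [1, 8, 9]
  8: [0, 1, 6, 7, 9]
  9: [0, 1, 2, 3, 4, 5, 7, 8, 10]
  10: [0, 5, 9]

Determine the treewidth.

A width-3 tree decomposition is:
Bags: B1 = {0, 1, 8, 9}  B2 = {0, 1, 4, 9}  B3 = {1, 2, 4, 9}  B4 = {0, 4, 5, 9}  B5 = {0, 1, 3, 9}  B6 = {0, 1, 6, 8}  B7 = {1, 7, 8, 9}  B8 = {0, 5, 9, 10}
Tree: B1–B2, B2–B3, B2–B4, B2–B5, B1–B6, B1–B7, B4–B8
The largest bag has 4 vertices, giving width 3; this decomposition certifies tw(G) ≤ 3. On the other hand G contains the 4-clique {0, 1, 8, 9}. A clique must lie in a single bag of any decomposition, so no decomposition can have width below 3. The upper and lower bounds meet at 3, so that is the treewidth.

3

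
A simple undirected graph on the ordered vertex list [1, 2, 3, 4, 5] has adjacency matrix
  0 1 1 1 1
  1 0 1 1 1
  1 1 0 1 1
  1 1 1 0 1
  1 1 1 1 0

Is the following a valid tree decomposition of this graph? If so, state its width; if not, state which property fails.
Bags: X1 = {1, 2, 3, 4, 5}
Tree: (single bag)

Checking the three conditions: (i) the bags cover all of {1, 2, 3, 4, 5}; (ii) for each edge, some bag contains both endpoints; (iii) the bags containing any fixed vertex form a subtree. All hold, so the decomposition is valid with width 5 − 1 = 4.

Yes; width 4.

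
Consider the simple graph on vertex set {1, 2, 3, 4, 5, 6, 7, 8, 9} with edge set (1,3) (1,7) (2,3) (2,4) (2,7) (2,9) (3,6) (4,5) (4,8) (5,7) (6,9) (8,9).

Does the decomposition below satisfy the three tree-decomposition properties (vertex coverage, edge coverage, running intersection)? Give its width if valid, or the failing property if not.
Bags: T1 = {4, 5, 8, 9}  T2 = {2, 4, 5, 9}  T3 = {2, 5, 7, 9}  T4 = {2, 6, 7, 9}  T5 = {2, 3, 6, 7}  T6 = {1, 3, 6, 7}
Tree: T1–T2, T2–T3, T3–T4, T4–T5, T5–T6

Yes; width 3.

Checking the three conditions: (i) the bags cover all of {1, 2, 3, 4, 5, 6, 7, 8, 9}; (ii) for each edge, some bag contains both endpoints; (iii) the bags containing any fixed vertex form a subtree. All hold, so the decomposition is valid with width 4 − 1 = 3.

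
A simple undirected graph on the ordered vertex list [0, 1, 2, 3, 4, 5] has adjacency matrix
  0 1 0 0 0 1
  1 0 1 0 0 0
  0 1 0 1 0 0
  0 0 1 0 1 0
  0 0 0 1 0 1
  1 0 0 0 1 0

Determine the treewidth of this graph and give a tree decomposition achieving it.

Treewidth 2.
One optimal decomposition is:
Bags: B1 = {0, 1, 2}  B2 = {0, 2, 3}  B3 = {0, 3, 4}  B4 = {0, 4, 5}
Tree: B1–B2, B2–B3, B3–B4

The largest bag has 3 vertices, giving width 2; this decomposition certifies tw(G) ≤ 2. The edges 0–1–2–3–4–5–0 form a cycle, so G is not a tree and its treewidth is at least 2. Hence tw(G) = 2 exactly.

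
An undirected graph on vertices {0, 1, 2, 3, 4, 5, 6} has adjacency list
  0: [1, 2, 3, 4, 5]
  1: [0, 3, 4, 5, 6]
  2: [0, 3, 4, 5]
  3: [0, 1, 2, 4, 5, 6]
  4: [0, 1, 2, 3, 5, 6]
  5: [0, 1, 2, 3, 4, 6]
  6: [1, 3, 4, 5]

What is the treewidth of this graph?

4

A width-4 tree decomposition is:
Bags: B1 = {0, 1, 3, 4, 5}  B2 = {0, 2, 3, 4, 5}  B3 = {1, 3, 4, 5, 6}
Tree: B1–B2, B1–B3
Each bag holds 5 vertices, so the decomposition has width 4, which upper-bounds the treewidth. On the other hand G contains the 5-clique {0, 1, 3, 4, 5}. A clique must lie in a single bag of any decomposition, so no decomposition can have width below 4. Hence tw(G) = 4 exactly.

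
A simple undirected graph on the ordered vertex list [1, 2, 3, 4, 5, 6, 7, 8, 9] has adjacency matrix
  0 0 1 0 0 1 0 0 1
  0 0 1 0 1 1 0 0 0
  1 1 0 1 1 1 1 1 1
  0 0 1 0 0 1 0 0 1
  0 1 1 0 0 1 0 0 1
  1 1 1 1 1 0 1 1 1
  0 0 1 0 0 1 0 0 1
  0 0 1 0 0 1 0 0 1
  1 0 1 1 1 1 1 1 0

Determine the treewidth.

A width-3 tree decomposition is:
Bags: B1 = {3, 5, 6, 9}  B2 = {2, 3, 5, 6}  B3 = {3, 6, 8, 9}  B4 = {3, 4, 6, 9}  B5 = {1, 3, 6, 9}  B6 = {3, 6, 7, 9}
Tree: B1–B2, B1–B3, B3–B4, B1–B5, B4–B6
The largest bag has 4 vertices, giving width 3; this decomposition certifies tw(G) ≤ 3. On the other hand G contains the 4-clique {1, 3, 6, 9}. A clique must lie in a single bag of any decomposition, so no decomposition can have width below 3. Combining the bounds, tw(G) = 3.

3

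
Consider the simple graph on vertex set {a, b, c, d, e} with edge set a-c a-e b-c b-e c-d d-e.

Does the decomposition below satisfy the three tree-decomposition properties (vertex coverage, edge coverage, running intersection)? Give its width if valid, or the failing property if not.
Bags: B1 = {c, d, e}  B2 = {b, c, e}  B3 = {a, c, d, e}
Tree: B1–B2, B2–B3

No — bags containing vertex d are not connected in the tree.

A tree decomposition must satisfy three properties: every vertex lies in some bag; for every edge, both endpoints lie together in some bag; and for every vertex, the bags containing it form a connected subtree. Here bags containing vertex d are not connected in the tree, so the decomposition is invalid.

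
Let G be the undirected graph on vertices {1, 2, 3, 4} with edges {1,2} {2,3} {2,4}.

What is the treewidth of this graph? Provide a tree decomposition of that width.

Treewidth 1.
Bags: B1 = {2, 3}  B2 = {1, 2}  B3 = {2, 4}
Tree: B1–B2, B1–B3

Each bag holds 2 vertices, so the decomposition has width 1, which upper-bounds the treewidth. Any graph with an edge has treewidth ≥ 1, and G has the edge 2–3. Combining the bounds, tw(G) = 1.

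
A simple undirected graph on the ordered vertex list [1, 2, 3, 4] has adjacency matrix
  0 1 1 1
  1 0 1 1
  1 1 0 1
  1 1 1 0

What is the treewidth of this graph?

3

A width-3 tree decomposition is:
Bags: B1 = {1, 2, 3, 4}
Tree: (single bag)
With just one bag of size 4, the width is 4 − 1 = 3, so tw(G) ≤ 3. On the other hand G contains the 4-clique {1, 2, 3, 4}. A clique must lie in a single bag of any decomposition, so no decomposition can have width below 3. The upper and lower bounds meet at 3, so that is the treewidth.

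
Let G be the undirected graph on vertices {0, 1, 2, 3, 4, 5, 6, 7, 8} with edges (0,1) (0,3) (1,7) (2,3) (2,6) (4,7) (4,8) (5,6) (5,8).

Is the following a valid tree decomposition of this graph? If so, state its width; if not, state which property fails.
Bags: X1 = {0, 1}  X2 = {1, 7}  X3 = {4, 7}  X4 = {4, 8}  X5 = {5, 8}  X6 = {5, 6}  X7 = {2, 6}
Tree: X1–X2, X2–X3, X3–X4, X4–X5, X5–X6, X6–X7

A tree decomposition must satisfy three properties: every vertex lies in some bag; for every edge, both endpoints lie together in some bag; and for every vertex, the bags containing it form a connected subtree. Here vertex 3 appears in no bag, so the decomposition is invalid.

No — vertex 3 appears in no bag.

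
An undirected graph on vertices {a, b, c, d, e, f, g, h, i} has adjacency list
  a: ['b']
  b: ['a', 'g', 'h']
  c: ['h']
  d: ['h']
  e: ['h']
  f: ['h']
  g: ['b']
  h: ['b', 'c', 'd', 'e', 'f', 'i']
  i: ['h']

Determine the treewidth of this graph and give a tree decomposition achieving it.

Treewidth 1.
One such decomposition:
Bags: B1 = {e, h}  B2 = {b, h}  B3 = {b, g}  B4 = {a, b}  B5 = {d, h}  B6 = {c, h}  B7 = {f, h}  B8 = {h, i}
Tree: B1–B2, B2–B3, B2–B4, B1–B5, B1–B6, B6–B7, B7–B8

The largest bag has 2 vertices, giving width 1; this decomposition certifies tw(G) ≤ 1. Since G has at least one edge (e.g. e–h), it is not an edgeless graph, so tw(G) ≥ 1. The upper and lower bounds meet at 1, so that is the treewidth.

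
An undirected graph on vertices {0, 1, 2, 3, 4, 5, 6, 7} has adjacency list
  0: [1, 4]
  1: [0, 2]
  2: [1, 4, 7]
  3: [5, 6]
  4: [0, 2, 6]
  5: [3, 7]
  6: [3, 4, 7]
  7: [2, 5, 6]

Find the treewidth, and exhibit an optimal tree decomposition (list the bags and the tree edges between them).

Each bag holds 3 vertices, so the decomposition has width 2, which upper-bounds the treewidth. Since 5–3–6–7–5 is a cycle in G, G is not acyclic. Forests are exactly the graphs of treewidth ≤ 1, so tw(G) ≥ 2. The upper and lower bounds meet at 2, so that is the treewidth.

Treewidth 2.
One optimal decomposition is:
Bags: B1 = {3, 5, 7}  B2 = {3, 6, 7}  B3 = {2, 6, 7}  B4 = {2, 4, 6}  B5 = {1, 2, 4}  B6 = {0, 1, 4}
Tree: B1–B2, B2–B3, B3–B4, B4–B5, B5–B6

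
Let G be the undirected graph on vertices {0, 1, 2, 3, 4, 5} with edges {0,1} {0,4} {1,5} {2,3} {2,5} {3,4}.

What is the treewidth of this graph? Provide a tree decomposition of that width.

Every bag has size at most 3, so the width is 3 − 1 = 2 and tw(G) ≤ 2. For the lower bound, G contains the cycle 1–5–2–3–4–0–1, so G is not a forest; only forests have treewidth ≤ 1, hence tw(G) ≥ 2. Combining the bounds, tw(G) = 2.

Treewidth 2.
Bags: B1 = {1, 2, 5}  B2 = {1, 2, 3}  B3 = {1, 3, 4}  B4 = {0, 1, 4}
Tree: B1–B2, B2–B3, B3–B4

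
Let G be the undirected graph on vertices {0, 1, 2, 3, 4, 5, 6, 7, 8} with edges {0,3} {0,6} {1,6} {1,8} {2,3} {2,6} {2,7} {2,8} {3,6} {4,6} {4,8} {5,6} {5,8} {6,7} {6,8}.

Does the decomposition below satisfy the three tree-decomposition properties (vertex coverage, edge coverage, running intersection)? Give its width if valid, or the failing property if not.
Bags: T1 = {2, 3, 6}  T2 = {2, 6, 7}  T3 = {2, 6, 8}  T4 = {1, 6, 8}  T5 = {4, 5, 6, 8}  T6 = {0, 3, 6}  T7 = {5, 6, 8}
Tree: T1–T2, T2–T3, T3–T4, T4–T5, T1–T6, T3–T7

No — bags containing vertex 5 are not connected in the tree.

A tree decomposition must satisfy three properties: every vertex lies in some bag; for every edge, both endpoints lie together in some bag; and for every vertex, the bags containing it form a connected subtree. Here bags containing vertex 5 are not connected in the tree, so the decomposition is invalid.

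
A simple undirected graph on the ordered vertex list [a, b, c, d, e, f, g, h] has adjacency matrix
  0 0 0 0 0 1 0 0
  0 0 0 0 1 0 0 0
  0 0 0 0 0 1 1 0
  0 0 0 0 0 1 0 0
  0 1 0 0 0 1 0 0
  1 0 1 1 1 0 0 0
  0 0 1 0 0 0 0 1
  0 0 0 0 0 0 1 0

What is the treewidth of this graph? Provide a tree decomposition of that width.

Treewidth 1.
One optimal decomposition is:
Bags: B1 = {c, f}  B2 = {e, f}  B3 = {a, f}  B4 = {c, g}  B5 = {g, h}  B6 = {b, e}  B7 = {d, f}
Tree: B1–B2, B2–B3, B1–B4, B4–B5, B2–B6, B3–B7

The largest bag has 2 vertices, giving width 1; this decomposition certifies tw(G) ≤ 1. Since G has at least one edge (e.g. c–f), it is not an edgeless graph, so tw(G) ≥ 1. Therefore the treewidth is 1.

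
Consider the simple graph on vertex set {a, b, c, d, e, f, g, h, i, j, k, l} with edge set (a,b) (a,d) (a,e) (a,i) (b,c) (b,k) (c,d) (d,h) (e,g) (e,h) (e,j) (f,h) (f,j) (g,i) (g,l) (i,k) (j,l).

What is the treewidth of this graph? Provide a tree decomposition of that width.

Treewidth 3.
Bags: B1 = {f, h, j, l}  B2 = {e, h, j, l}  B3 = {e, g, h, l}  B4 = {d, e, g, h}  B5 = {a, d, e, g}  B6 = {a, d, g, i}  B7 = {a, c, d, i}  B8 = {a, b, c, i}  B9 = {b, c, i, k}
Tree: B1–B2, B2–B3, B3–B4, B4–B5, B5–B6, B6–B7, B7–B8, B8–B9

The largest bag has 4 vertices, giving width 3; this decomposition certifies tw(G) ≤ 3. For the lower bound: the 4 vertex sets {f,j,l}, {h}, {e}, {a,d,g,i} are disjoint, each induces a connected subgraph, and every pair is joined by at least one edge of G. Contracting each set to a single vertex therefore yields K_{4} as a minor, and since treewidth is minor-monotone, tw(G) ≥ tw(K_{4}) = 3. Therefore the treewidth is 3.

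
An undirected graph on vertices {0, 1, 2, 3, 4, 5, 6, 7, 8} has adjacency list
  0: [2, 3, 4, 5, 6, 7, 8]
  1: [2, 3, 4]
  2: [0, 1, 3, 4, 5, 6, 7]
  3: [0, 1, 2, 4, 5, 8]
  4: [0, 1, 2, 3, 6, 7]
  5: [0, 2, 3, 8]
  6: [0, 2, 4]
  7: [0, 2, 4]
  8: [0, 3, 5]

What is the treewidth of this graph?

A width-3 tree decomposition is:
Bags: B1 = {0, 2, 3, 5}  B2 = {0, 2, 3, 4}  B3 = {0, 2, 4, 7}  B4 = {0, 3, 5, 8}  B5 = {0, 2, 4, 6}  B6 = {1, 2, 3, 4}
Tree: B1–B2, B2–B3, B1–B4, B3–B5, B2–B6
The largest bag has 4 vertices, giving width 3; this decomposition certifies tw(G) ≤ 3. For the lower bound, the 4 vertices {0, 3, 5, 8} are pairwise adjacent, and any tree decomposition puts a clique entirely inside one bag — forcing width ≥ 3. Combining the bounds, tw(G) = 3.

3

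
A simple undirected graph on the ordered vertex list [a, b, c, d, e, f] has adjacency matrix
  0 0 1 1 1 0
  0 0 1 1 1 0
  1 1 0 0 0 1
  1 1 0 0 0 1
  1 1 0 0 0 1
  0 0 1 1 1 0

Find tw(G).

3

A width-3 tree decomposition is:
Bags: B1 = {a, b, d, f}  B2 = {a, b, c, f}  B3 = {a, b, e, f}
Tree: B1–B2, B2–B3
The largest bag has 4 vertices, giving width 3; this decomposition certifies tw(G) ≤ 3. For the lower bound: the 4 vertex sets {d,f}, {b,c}, {a}, {e} are disjoint, each induces a connected subgraph, and every pair is joined by at least one edge of G. Contracting each set to a single vertex therefore yields K_{4} as a minor, and since treewidth is minor-monotone, tw(G) ≥ tw(K_{4}) = 3. Combining the bounds, tw(G) = 3.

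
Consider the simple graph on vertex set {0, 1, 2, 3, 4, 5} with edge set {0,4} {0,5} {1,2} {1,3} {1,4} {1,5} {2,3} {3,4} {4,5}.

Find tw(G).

A width-2 tree decomposition is:
Bags: B1 = {1, 3, 4}  B2 = {1, 2, 3}  B3 = {1, 4, 5}  B4 = {0, 4, 5}
Tree: B1–B2, B1–B3, B3–B4
Every bag has size at most 3, so the width is 3 − 1 = 2 and tw(G) ≤ 2. Conversely, {0, 4, 5} is a clique of size 3, and the vertices of any clique must share a bag in every tree decomposition; so some bag has ≥ 3 vertices and tw(G) ≥ 2. Combining the bounds, tw(G) = 2.

2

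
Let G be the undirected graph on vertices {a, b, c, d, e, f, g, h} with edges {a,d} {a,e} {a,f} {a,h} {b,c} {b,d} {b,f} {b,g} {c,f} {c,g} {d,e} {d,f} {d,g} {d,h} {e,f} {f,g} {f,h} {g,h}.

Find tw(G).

3

A width-3 tree decomposition is:
Bags: B1 = {d, f, g, h}  B2 = {b, d, f, g}  B3 = {a, d, f, h}  B4 = {b, c, f, g}  B5 = {a, d, e, f}
Tree: B1–B2, B1–B3, B2–B4, B3–B5
Each bag holds 4 vertices, so the decomposition has width 3, which upper-bounds the treewidth. For the lower bound, the 4 vertices {d, f, g, h} are pairwise adjacent, and any tree decomposition puts a clique entirely inside one bag — forcing width ≥ 3. The upper and lower bounds meet at 3, so that is the treewidth.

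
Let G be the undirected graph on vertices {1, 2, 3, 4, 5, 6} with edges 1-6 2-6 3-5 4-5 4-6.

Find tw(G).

1

A width-1 tree decomposition is:
Bags: B1 = {2, 6}  B2 = {4, 6}  B3 = {1, 6}  B4 = {4, 5}  B5 = {3, 5}
Tree: B1–B2, B2–B3, B2–B4, B4–B5
Each bag holds 2 vertices, so the decomposition has width 1, which upper-bounds the treewidth. Any graph with an edge has treewidth ≥ 1, and G has the edge 6–2. Therefore the treewidth is 1.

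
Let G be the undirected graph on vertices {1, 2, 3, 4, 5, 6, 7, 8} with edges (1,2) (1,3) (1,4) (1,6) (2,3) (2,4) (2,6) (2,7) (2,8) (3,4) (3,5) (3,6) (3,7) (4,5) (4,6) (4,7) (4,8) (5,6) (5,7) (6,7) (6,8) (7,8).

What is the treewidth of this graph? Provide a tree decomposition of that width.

Each bag holds 5 vertices, so the decomposition has width 4, which upper-bounds the treewidth. Conversely, {2, 4, 6, 7, 8} is a clique of size 5, and the vertices of any clique must share a bag in every tree decomposition; so some bag has ≥ 5 vertices and tw(G) ≥ 4. Combining the bounds, tw(G) = 4.

Treewidth 4.
One such decomposition:
Bags: B1 = {1, 2, 3, 4, 6}  B2 = {2, 3, 4, 6, 7}  B3 = {3, 4, 5, 6, 7}  B4 = {2, 4, 6, 7, 8}
Tree: B1–B2, B2–B3, B2–B4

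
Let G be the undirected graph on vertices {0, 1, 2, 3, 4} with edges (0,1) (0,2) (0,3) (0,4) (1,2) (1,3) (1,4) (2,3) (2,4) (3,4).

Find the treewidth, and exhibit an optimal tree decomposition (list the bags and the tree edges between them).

With just one bag of size 5, the width is 5 − 1 = 4, so tw(G) ≤ 4. On the other hand G contains the 5-clique {0, 1, 2, 3, 4}. A clique must lie in a single bag of any decomposition, so no decomposition can have width below 4. Therefore the treewidth is 4.

Treewidth 4.
Bags: B1 = {0, 1, 2, 3, 4}
Tree: (single bag)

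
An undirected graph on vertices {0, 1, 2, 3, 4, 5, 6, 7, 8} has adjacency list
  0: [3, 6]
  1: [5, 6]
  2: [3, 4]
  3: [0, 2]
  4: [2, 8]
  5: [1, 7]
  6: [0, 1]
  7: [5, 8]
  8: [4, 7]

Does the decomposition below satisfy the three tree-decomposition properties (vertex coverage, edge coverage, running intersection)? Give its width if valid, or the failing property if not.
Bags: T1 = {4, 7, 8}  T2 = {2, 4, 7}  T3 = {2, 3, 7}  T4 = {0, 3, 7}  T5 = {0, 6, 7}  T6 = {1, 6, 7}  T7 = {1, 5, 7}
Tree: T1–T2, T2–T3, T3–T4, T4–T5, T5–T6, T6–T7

Yes; width 2.

Vertex coverage: the bags together contain {0, 1, 2, 3, 4, 5, 6, 7, 8}, the full vertex set. Edge coverage: each edge of G has both endpoints in at least one bag. Running intersection: for every vertex, the bags containing it form a connected subtree. All three properties hold, so this is a valid tree decomposition of width max|bag| − 1 = 2, and hence tw(G) ≤ 2.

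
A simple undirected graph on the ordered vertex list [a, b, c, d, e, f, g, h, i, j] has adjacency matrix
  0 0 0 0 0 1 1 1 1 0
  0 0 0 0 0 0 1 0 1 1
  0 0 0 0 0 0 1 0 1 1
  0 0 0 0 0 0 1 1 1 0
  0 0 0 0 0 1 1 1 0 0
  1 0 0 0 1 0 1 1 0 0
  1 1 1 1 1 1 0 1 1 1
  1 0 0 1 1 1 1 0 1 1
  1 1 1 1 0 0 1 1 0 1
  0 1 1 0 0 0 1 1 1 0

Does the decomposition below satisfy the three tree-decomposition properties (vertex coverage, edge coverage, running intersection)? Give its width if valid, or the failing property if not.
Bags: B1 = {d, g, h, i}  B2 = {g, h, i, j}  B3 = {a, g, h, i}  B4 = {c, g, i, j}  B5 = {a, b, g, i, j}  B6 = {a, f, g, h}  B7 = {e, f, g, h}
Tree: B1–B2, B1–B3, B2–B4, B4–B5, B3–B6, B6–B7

No — bags containing vertex a are not connected in the tree.

A tree decomposition must satisfy three properties: every vertex lies in some bag; for every edge, both endpoints lie together in some bag; and for every vertex, the bags containing it form a connected subtree. Here bags containing vertex a are not connected in the tree, so the decomposition is invalid.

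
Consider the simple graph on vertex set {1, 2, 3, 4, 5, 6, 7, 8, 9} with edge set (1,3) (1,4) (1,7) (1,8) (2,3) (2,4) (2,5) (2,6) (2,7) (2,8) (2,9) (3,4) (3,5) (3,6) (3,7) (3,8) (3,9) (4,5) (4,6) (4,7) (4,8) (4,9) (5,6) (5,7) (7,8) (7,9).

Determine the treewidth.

A width-4 tree decomposition is:
Bags: B1 = {2, 3, 4, 7, 8}  B2 = {2, 3, 4, 7, 9}  B3 = {2, 3, 4, 5, 7}  B4 = {2, 3, 4, 5, 6}  B5 = {1, 3, 4, 7, 8}
Tree: B1–B2, B1–B3, B3–B4, B1–B5
Each bag holds 5 vertices, so the decomposition has width 4, which upper-bounds the treewidth. Conversely, {1, 3, 4, 7, 8} is a clique of size 5, and the vertices of any clique must share a bag in every tree decomposition; so some bag has ≥ 5 vertices and tw(G) ≥ 4. The upper and lower bounds meet at 4, so that is the treewidth.

4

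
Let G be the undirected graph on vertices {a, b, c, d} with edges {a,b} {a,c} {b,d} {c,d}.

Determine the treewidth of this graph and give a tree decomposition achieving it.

Every bag has size at most 3, so the width is 3 − 1 = 2 and tw(G) ≤ 2. For the lower bound, G contains the cycle b–d–c–a–b, so G is not a forest; only forests have treewidth ≤ 1, hence tw(G) ≥ 2. Combining the bounds, tw(G) = 2.

Treewidth 2.
One such decomposition:
Bags: B1 = {b, c, d}  B2 = {a, b, c}
Tree: B1–B2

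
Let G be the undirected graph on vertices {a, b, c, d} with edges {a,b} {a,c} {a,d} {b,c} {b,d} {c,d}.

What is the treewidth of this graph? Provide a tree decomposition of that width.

Treewidth 3.
One optimal decomposition is:
Bags: B1 = {a, b, c, d}
Tree: (single bag)

A single bag containing all 4 vertices is trivially a valid decomposition of width 3. For the lower bound, the 4 vertices {a, b, c, d} are pairwise adjacent, and any tree decomposition puts a clique entirely inside one bag — forcing width ≥ 3. Therefore the treewidth is 3.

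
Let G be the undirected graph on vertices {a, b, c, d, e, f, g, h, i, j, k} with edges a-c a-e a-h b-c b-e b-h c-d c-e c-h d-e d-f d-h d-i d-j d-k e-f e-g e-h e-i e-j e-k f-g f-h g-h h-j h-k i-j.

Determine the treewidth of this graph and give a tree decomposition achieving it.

Treewidth 3.
One optimal decomposition is:
Bags: B1 = {d, e, h, j}  B2 = {d, e, h, k}  B3 = {d, e, f, h}  B4 = {c, d, e, h}  B5 = {d, e, i, j}  B6 = {b, c, e, h}  B7 = {a, c, e, h}  B8 = {e, f, g, h}
Tree: B1–B2, B1–B3, B1–B4, B1–B5, B4–B6, B4–B7, B3–B8

Each bag holds 4 vertices, so the decomposition has width 3, which upper-bounds the treewidth. On the other hand G contains the 4-clique {d, e, h, j}. A clique must lie in a single bag of any decomposition, so no decomposition can have width below 3. Therefore the treewidth is 3.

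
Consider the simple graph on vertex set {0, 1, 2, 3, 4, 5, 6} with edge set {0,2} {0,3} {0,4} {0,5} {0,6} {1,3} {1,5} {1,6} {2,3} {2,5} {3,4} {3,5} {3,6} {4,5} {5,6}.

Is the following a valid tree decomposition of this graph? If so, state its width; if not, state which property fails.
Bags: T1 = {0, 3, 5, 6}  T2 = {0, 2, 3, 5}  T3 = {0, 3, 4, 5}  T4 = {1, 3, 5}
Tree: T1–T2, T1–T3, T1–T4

A tree decomposition must satisfy three properties: every vertex lies in some bag; for every edge, both endpoints lie together in some bag; and for every vertex, the bags containing it form a connected subtree. Here edge (6,1) lies in no bag, so the decomposition is invalid.

No — edge (6,1) lies in no bag.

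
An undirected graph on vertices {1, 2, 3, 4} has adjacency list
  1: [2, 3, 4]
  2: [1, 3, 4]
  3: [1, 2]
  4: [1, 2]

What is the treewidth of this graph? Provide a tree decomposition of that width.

Treewidth 2.
Bags: B1 = {1, 2, 3}  B2 = {1, 2, 4}
Tree: B1–B2

Every bag has size at most 3, so the width is 3 − 1 = 2 and tw(G) ≤ 2. Conversely, {1, 2, 3} is a clique of size 3, and the vertices of any clique must share a bag in every tree decomposition; so some bag has ≥ 3 vertices and tw(G) ≥ 2. Combining the bounds, tw(G) = 2.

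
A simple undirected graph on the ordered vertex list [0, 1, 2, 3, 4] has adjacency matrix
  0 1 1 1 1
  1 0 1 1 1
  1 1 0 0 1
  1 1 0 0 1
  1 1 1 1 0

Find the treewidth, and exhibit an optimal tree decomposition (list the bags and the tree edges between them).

The largest bag has 4 vertices, giving width 3; this decomposition certifies tw(G) ≤ 3. Conversely, {0, 1, 2, 4} is a clique of size 4, and the vertices of any clique must share a bag in every tree decomposition; so some bag has ≥ 4 vertices and tw(G) ≥ 3. Combining the bounds, tw(G) = 3.

Treewidth 3.
One optimal decomposition is:
Bags: B1 = {0, 1, 2, 4}  B2 = {0, 1, 3, 4}
Tree: B1–B2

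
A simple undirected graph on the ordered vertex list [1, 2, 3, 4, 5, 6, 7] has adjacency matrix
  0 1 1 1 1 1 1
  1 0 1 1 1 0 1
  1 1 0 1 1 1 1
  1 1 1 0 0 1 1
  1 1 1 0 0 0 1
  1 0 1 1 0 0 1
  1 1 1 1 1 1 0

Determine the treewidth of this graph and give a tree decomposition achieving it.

Each bag holds 5 vertices, so the decomposition has width 4, which upper-bounds the treewidth. On the other hand G contains the 5-clique {1, 2, 3, 4, 7}. A clique must lie in a single bag of any decomposition, so no decomposition can have width below 4. Hence tw(G) = 4 exactly.

Treewidth 4.
One optimal decomposition is:
Bags: B1 = {1, 2, 3, 5, 7}  B2 = {1, 2, 3, 4, 7}  B3 = {1, 3, 4, 6, 7}
Tree: B1–B2, B2–B3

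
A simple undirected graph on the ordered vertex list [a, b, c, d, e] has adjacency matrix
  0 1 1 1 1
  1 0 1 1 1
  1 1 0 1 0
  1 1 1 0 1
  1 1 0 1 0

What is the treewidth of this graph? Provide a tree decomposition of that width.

Treewidth 3.
Bags: B1 = {a, b, d, e}  B2 = {a, b, c, d}
Tree: B1–B2

The largest bag has 4 vertices, giving width 3; this decomposition certifies tw(G) ≤ 3. On the other hand G contains the 4-clique {a, b, d, e}. A clique must lie in a single bag of any decomposition, so no decomposition can have width below 3. The upper and lower bounds meet at 3, so that is the treewidth.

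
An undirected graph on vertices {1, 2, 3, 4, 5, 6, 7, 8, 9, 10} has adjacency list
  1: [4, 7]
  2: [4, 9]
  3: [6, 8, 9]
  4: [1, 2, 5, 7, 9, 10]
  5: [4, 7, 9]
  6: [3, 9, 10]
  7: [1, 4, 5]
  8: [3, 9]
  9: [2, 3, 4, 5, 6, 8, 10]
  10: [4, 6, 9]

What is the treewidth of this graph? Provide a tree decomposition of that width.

Treewidth 2.
One such decomposition:
Bags: B1 = {4, 5, 9}  B2 = {4, 9, 10}  B3 = {6, 9, 10}  B4 = {4, 5, 7}  B5 = {3, 6, 9}  B6 = {2, 4, 9}  B7 = {3, 8, 9}  B8 = {1, 4, 7}
Tree: B1–B2, B2–B3, B1–B4, B3–B5, B1–B6, B5–B7, B4–B8

Each bag holds 3 vertices, so the decomposition has width 2, which upper-bounds the treewidth. For the lower bound, the 3 vertices {1, 4, 7} are pairwise adjacent, and any tree decomposition puts a clique entirely inside one bag — forcing width ≥ 2. The upper and lower bounds meet at 2, so that is the treewidth.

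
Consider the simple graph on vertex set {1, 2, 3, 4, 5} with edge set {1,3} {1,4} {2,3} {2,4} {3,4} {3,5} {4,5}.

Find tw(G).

2

A width-2 tree decomposition is:
Bags: B1 = {3, 4, 5}  B2 = {2, 3, 4}  B3 = {1, 3, 4}
Tree: B1–B2, B1–B3
Every bag has size at most 3, so the width is 3 − 1 = 2 and tw(G) ≤ 2. Conversely, {1, 3, 4} is a clique of size 3, and the vertices of any clique must share a bag in every tree decomposition; so some bag has ≥ 3 vertices and tw(G) ≥ 2. Combining the bounds, tw(G) = 2.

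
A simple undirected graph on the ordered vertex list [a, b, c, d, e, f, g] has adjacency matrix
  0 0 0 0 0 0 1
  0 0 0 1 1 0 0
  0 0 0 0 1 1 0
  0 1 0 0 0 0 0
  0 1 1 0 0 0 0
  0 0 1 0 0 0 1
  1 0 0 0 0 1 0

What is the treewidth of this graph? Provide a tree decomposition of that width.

The largest bag has 2 vertices, giving width 1; this decomposition certifies tw(G) ≤ 1. Any graph with an edge has treewidth ≥ 1, and G has the edge d–b. The upper and lower bounds meet at 1, so that is the treewidth.

Treewidth 1.
One optimal decomposition is:
Bags: B1 = {b, d}  B2 = {b, e}  B3 = {c, e}  B4 = {c, f}  B5 = {f, g}  B6 = {a, g}
Tree: B1–B2, B2–B3, B3–B4, B4–B5, B5–B6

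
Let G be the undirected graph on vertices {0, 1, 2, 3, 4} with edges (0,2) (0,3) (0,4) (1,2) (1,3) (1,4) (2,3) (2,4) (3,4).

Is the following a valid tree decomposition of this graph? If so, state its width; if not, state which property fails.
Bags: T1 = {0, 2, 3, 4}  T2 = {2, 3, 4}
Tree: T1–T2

No — vertex 1 appears in no bag.

A tree decomposition must satisfy three properties: every vertex lies in some bag; for every edge, both endpoints lie together in some bag; and for every vertex, the bags containing it form a connected subtree. Here vertex 1 appears in no bag, so the decomposition is invalid.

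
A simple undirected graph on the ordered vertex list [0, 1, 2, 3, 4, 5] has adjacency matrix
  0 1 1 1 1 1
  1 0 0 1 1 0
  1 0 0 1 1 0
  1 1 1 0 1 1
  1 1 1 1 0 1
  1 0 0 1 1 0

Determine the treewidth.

3

A width-3 tree decomposition is:
Bags: B1 = {0, 3, 4, 5}  B2 = {0, 1, 3, 4}  B3 = {0, 2, 3, 4}
Tree: B1–B2, B1–B3
Each bag holds 4 vertices, so the decomposition has width 3, which upper-bounds the treewidth. For the lower bound, the 4 vertices {0, 1, 3, 4} are pairwise adjacent, and any tree decomposition puts a clique entirely inside one bag — forcing width ≥ 3. Therefore the treewidth is 3.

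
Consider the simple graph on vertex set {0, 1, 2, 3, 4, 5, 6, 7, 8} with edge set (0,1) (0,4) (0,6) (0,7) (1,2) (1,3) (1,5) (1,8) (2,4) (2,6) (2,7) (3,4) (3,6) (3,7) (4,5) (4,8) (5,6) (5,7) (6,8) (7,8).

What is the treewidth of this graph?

A width-4 tree decomposition is:
Bags: B1 = {1, 4, 5, 6, 7}  B2 = {1, 4, 6, 7, 8}  B3 = {0, 1, 4, 6, 7}  B4 = {1, 2, 4, 6, 7}  B5 = {1, 3, 4, 6, 7}
Tree: B1–B2, B2–B3, B3–B4, B4–B5
Each bag holds 5 vertices, so the decomposition has width 4, which upper-bounds the treewidth. For the lower bound: the 5 vertex sets {1,5}, {7,8}, {0,6}, {4}, {2} are disjoint, each induces a connected subgraph, and every pair is joined by at least one edge of G. Contracting each set to a single vertex therefore yields K_{5} as a minor, and since treewidth is minor-monotone, tw(G) ≥ tw(K_{5}) = 4. The upper and lower bounds meet at 4, so that is the treewidth.

4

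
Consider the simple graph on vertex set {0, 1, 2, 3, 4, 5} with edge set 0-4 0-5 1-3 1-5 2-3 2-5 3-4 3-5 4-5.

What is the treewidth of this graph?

A width-2 tree decomposition is:
Bags: B1 = {3, 4, 5}  B2 = {1, 3, 5}  B3 = {2, 3, 5}  B4 = {0, 4, 5}
Tree: B1–B2, B2–B3, B1–B4
Every bag has size at most 3, so the width is 3 − 1 = 2 and tw(G) ≤ 2. Conversely, {0, 4, 5} is a clique of size 3, and the vertices of any clique must share a bag in every tree decomposition; so some bag has ≥ 3 vertices and tw(G) ≥ 2. The upper and lower bounds meet at 2, so that is the treewidth.

2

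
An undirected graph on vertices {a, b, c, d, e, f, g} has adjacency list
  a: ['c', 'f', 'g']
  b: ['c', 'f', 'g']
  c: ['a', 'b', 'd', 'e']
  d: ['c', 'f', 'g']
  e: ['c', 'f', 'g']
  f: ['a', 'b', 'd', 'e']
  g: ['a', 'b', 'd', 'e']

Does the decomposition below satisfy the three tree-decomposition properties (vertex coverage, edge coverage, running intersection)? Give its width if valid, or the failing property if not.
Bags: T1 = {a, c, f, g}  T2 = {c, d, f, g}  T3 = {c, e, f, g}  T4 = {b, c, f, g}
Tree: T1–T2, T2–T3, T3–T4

Every vertex of G appears in some bag (union = {a, b, c, d, e, f, g}); every edge is covered by a bag; and for each vertex v the set of bags containing v is connected in the bag tree. The decomposition is therefore valid. The largest bag has 4 vertices, so the width is 3.

Yes; width 3.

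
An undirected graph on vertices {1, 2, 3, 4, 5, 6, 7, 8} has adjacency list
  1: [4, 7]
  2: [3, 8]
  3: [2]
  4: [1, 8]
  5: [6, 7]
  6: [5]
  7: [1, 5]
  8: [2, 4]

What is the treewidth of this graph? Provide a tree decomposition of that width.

Treewidth 1.
One optimal decomposition is:
Bags: B1 = {5, 6}  B2 = {5, 7}  B3 = {1, 7}  B4 = {1, 4}  B5 = {4, 8}  B6 = {2, 8}  B7 = {2, 3}
Tree: B1–B2, B2–B3, B3–B4, B4–B5, B5–B6, B6–B7

Every bag has size at most 2, so the width is 2 − 1 = 1 and tw(G) ≤ 1. G has an edge, so its treewidth is at least 1. The upper and lower bounds meet at 1, so that is the treewidth.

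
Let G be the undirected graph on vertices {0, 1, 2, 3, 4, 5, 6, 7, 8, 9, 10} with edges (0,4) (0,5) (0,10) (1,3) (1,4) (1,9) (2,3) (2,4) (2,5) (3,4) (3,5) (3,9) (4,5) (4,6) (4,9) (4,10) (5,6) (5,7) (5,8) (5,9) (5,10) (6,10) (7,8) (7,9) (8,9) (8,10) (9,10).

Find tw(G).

A width-3 tree decomposition is:
Bags: B1 = {4, 5, 6, 10}  B2 = {4, 5, 9, 10}  B3 = {5, 8, 9, 10}  B4 = {3, 4, 5, 9}  B5 = {1, 3, 4, 9}  B6 = {2, 3, 4, 5}  B7 = {0, 4, 5, 10}  B8 = {5, 7, 8, 9}
Tree: B1–B2, B2–B3, B2–B4, B4–B5, B4–B6, B1–B7, B3–B8
Each bag holds 4 vertices, so the decomposition has width 3, which upper-bounds the treewidth. On the other hand G contains the 4-clique {1, 3, 4, 9}. A clique must lie in a single bag of any decomposition, so no decomposition can have width below 3. The upper and lower bounds meet at 3, so that is the treewidth.

3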